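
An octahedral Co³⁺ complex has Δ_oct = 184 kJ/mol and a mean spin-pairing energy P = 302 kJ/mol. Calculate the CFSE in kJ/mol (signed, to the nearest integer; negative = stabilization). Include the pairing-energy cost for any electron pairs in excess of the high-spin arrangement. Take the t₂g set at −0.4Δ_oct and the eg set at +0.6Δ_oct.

Co sits in group 9; removing 3 electrons leaves Co³⁺ with 9 − 3 = 6 d electrons.
Since Δ_oct = 184 kJ/mol < P = 302 kJ/mol, the complex adopts the high-spin configuration.
Filling d⁶ accordingly: t₂g⁴ eg².
Orbital CFSE = -0.4Δ_oct = -0.4 × 184 = -74 kJ/mol.
High-spin has no excess pairs, so no pairing correction applies.

-74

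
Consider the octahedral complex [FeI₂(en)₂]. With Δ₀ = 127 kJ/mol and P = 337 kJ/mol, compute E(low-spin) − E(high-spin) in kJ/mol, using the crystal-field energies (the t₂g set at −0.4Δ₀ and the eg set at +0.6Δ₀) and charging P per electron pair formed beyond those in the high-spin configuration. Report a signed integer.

Ligand charges: 2×(-1) from I⁻ and 2×(+0) from en sum to -2; with overall charge +0, Fe is +2.
Fe is in group 8, so Fe²⁺ is d⁶ (8 − 2 = 6).
In the high-spin limit (t₂g⁴ eg²) the orbital term is -0.4Δ₀ = -51 kJ/mol, with no excess pairing.
Low-spin: t₂g⁶ eg⁰, orbital CFSE = -2.4Δ₀ = -305 kJ/mol; plus 2 excess pairs × P = +674 kJ/mol; total 369 kJ/mol.
Thus E(LS) − E(HS) = 420 kJ/mol.

420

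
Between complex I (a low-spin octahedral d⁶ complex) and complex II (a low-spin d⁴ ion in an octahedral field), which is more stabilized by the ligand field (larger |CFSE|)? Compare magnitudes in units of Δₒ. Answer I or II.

I

I: t₂g⁶ eg⁰, CFSE = -2.4Δₒ.
II: t₂g⁴ eg⁰, CFSE = -1.6Δₒ.
So I has the larger |CFSE|.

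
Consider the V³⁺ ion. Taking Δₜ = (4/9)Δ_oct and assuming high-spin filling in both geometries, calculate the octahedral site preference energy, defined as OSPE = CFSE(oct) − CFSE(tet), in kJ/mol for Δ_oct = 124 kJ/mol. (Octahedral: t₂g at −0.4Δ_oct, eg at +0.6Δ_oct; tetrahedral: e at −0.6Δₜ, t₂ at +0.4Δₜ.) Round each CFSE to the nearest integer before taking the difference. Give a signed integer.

V³⁺: group 5, so d-count = 5 − 3 = 2.
Octahedral (high-spin): t2g^2 e_g^0, CFSE = 2(−0.4) + 0(+0.6) = -0.8Δ_oct = -0.8 × 124 = -99 kJ/mol.
Tetrahedral: e^2 t2^0, CFSE = 2(−0.6) + 0(+0.4) = -1.2Δₜ = -1.2 × (4/9) × 124 = -66 kJ/mol.
OSPE = CFSE(oct) − CFSE(tet) = -99 − (-66) = -33 kJ/mol.

-33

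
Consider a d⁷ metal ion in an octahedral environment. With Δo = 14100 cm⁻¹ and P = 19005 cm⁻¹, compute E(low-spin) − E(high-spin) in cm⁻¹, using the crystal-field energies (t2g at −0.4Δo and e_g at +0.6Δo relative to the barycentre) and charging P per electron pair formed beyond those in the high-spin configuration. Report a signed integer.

4905

In the high-spin limit (t2g^5 e_g^2) the orbital term is -0.8Δo = -11280 cm⁻¹, with no excess pairing.
Low-spin: t2g^6 e_g^1, orbital CFSE = -1.8Δo = -25380 cm⁻¹; plus 1 excess pair × P = +19005 cm⁻¹; total -6375 cm⁻¹.
The difference is -6375 − (-11280) = 4905 cm⁻¹, so high-spin lies lower.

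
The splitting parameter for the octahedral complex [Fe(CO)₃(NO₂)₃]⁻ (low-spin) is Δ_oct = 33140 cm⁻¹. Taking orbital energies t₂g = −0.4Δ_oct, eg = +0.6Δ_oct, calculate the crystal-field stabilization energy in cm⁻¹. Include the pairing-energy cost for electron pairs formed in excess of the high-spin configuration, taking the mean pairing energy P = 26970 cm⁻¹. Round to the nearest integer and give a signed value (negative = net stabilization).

-25596

Ligand charges: 3×(+0) from CO and 3×(-1) from NO₂⁻ sum to -3; with overall charge -1, Fe is +2.
Fe sits in group 8; removing 2 electrons leaves Fe²⁺ with 8 − 2 = 6 d electrons.
The d⁶ electrons fill as t₂g⁶ eg⁰.
Orbital CFSE = 6(-0.4) + 0(0.6) = -2.4Δ_oct = -2.4 × 33140 = -79536 cm⁻¹.
Pairing penalty: 3 pairs vs 1 in the high-spin reference → 2 extra × P = 53940 cm⁻¹.
Net CFSE = -79536 + 53940 = -25596 cm⁻¹.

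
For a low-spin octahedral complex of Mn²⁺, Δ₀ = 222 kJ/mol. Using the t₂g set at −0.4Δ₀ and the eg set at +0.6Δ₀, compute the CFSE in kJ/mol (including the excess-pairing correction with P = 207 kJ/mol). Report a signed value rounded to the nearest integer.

-30

Mn²⁺: group 7, so d-count = 7 − 2 = 5.
Configuration: t₂g⁵ eg⁰.
CFSE(orbital) = 5×(-0.4Δ₀) + 0×(0.6Δ₀) = -2.0Δ₀; with Δ₀ = 222 kJ/mol that is -444 kJ/mol.
High-spin d⁵ would be t₂g³ eg² with 0 pairs; low-spin has 2, so 2 excess pairs cost +2P = +414 kJ/mol.
Overall CFSE = -444 + 414 = -30 kJ/mol.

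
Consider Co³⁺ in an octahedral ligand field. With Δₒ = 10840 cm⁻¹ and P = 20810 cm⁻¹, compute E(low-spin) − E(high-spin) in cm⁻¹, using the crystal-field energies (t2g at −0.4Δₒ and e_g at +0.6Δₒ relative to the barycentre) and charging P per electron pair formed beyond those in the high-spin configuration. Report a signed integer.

19940

Co³⁺: group 9, so d-count = 9 − 3 = 6.
High-spin: t2g^4 e_g^2, CFSE = -0.4Δₒ = -4336 cm⁻¹.
Low-spin t2g^6 e_g^0 gives -2.4Δₒ = -26016 cm⁻¹, but forming 2 extra pairs costs 2P = 41620 cm⁻¹, so E(LS) = -26016 + 41620 = 15604 cm⁻¹.
E(LS) − E(HS) = 15604 − (-4336) = 19940 cm⁻¹.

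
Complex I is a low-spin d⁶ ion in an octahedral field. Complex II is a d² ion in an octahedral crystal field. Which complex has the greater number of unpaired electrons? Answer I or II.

II

I: t2g^6 e_g^0 → 0 unpaired.
II: t₂g² eg⁰ → 2 unpaired.
So II has more unpaired electrons.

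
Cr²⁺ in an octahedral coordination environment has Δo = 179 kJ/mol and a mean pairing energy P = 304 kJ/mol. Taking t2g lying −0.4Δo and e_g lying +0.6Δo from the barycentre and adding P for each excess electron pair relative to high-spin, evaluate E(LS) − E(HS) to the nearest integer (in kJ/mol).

125

Cr is in group 6, so Cr²⁺ is d⁴ (6 − 2 = 4).
High-spin d⁴ fills as t2g^3 e_g^1 with CFSE 3(−0.4) + 1(+0.6) = -0.6Δo = -107 kJ/mol.
Low-spin t2g^4 e_g^0 gives -1.6Δo = -286 kJ/mol, but forming 1 extra pair costs 1P = 304 kJ/mol, so E(LS) = -286 + 304 = 18 kJ/mol.
Thus E(LS) − E(HS) = 125 kJ/mol.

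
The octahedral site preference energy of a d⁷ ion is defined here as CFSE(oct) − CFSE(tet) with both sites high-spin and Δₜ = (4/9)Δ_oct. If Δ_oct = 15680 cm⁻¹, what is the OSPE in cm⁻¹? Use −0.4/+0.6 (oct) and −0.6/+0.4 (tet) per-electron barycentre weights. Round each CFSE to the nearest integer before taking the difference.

In an octahedral site d⁷ (HS) is t2g^5 e_g^2, giving CFSE(oct) = -0.8Δ_oct = -12544 cm⁻¹.
Tetrahedral e^4 t2^3 gives -1.2Δₜ = -1.2 × (4/9) × 15680 = -8363 cm⁻¹.
Subtracting, OSPE = -12544 − (-8363) = -4181 cm⁻¹.

-4181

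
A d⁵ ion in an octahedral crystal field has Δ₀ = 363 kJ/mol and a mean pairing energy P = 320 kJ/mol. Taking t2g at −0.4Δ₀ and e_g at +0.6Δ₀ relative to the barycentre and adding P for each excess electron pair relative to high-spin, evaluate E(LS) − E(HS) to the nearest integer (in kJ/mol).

-86

High-spin d⁵ fills as t2g^3 e_g^2 with CFSE 3(−0.4) + 2(+0.6) = 0.0Δ₀ = 0 kJ/mol.
Low-spin: t2g^5 e_g^0, orbital CFSE = -2.0Δ₀ = -726 kJ/mol; plus 2 excess pairs × P = +640 kJ/mol; total -86 kJ/mol.
Thus E(LS) − E(HS) = -86 kJ/mol.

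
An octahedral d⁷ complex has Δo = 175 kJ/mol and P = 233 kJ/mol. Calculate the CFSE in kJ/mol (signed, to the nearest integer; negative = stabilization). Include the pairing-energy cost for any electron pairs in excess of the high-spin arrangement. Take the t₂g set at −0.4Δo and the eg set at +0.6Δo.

-140

Since Δo = 175 kJ/mol < P = 233 kJ/mol, the complex adopts the high-spin configuration.
Configuration: t₂g⁵ eg².
Orbital CFSE = -0.8Δo = -0.8 × 175 = -140 kJ/mol.
High-spin has no excess pairs, so no pairing correction applies.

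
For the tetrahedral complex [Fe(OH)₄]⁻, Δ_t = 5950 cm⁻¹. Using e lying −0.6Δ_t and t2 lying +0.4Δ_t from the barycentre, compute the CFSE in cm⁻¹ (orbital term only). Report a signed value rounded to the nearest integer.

Each OH⁻ contributes -1; 4 × (-1) = -4. With overall charge -1, Fe is in the +3 oxidation state.
Group 8 minus oxidation state +3 gives a d⁵ configuration for Fe³⁺.
With tetrahedral geometry the complex is necessarily high-spin.
Configuration: e^2 t2^3.
Orbital CFSE = 2(-0.6) + 3(0.4) = 0.0Δ_t = 0.0 × 5950 = 0 cm⁻¹.

0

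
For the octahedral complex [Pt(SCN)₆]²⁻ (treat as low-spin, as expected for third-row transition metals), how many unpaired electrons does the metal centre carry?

0

Each SCN⁻ contributes -1; 6 × (-1) = -6. With overall charge -2, Pt is in the +4 oxidation state.
Pt sits in group 10; removing 4 electrons leaves Pt⁴⁺ with 10 − 4 = 6 d electrons.
Configuration: t2g^6 e_g^0, giving 0 unpaired electrons.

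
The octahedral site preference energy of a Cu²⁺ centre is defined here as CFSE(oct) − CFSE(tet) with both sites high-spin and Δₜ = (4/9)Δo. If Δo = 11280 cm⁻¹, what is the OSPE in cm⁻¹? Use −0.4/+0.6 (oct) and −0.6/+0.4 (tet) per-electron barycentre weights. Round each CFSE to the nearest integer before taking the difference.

-4763

Cu is in group 11, so Cu²⁺ is d⁹ (11 − 2 = 9).
Octahedral high-spin t₂g⁶ eg³: CFSE = -0.6 × 11280 = -6768 cm⁻¹.
Tetrahedral e⁴ t₂⁵ gives -0.4Δₜ = -0.4 × (4/9) × 11280 = -2005 cm⁻¹.
Subtracting, OSPE = -6768 − (-2005) = -4763 cm⁻¹.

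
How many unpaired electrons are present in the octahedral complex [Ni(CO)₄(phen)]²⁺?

2

Ligand charges: 4×(+0) from CO and 1×(+0) from phen sum to +0; with overall charge +2, Ni is +2.
Group 10 minus oxidation state +2 gives a d⁸ configuration for Ni²⁺.
Configuration: t2g^6 e_g^2, giving 2 unpaired electrons.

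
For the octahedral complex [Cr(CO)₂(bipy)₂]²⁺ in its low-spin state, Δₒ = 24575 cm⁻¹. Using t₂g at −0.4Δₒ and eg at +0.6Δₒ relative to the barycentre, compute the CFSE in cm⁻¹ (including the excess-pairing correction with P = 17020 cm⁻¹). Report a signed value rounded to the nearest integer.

-22300

Ligand charges: 2×(+0) from CO and 2×(+0) from bipy sum to +0; with overall charge +2, Cr is +2.
Cr is in group 6, so Cr²⁺ is d⁴ (6 − 2 = 4).
Electron filling gives t₂g⁴ eg⁰.
Orbital CFSE = 4(-0.4) + 0(0.6) = -1.6Δₒ = -1.6 × 24575 = -39320 cm⁻¹.
Relative to high-spin t₂g³ eg¹ (0 paired), the low-spin configuration has 1 additional pair, contributing +1 × 17020 = +17020 cm⁻¹.
Net CFSE = -39320 + 17020 = -22300 cm⁻¹.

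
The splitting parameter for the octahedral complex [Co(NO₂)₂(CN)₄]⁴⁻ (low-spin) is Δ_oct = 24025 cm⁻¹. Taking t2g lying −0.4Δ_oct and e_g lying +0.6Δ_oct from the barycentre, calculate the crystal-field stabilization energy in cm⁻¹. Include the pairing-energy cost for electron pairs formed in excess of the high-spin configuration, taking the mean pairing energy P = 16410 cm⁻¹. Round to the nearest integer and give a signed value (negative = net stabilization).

Ligand charges: 2×(-1) from NO₂⁻ and 4×(-1) from CN⁻ sum to -6; with overall charge -4, Co is +2.
Group 9 minus oxidation state +2 gives a d⁷ configuration for Co²⁺.
Electron filling gives t2g^6 e_g^1.
CFSE(orbital) = 6×(-0.4Δ_oct) + 1×(0.6Δ_oct) = -1.8Δ_oct; with Δ_oct = 24025 cm⁻¹ that is -43245 cm⁻¹.
High-spin d⁷ would be t2g^5 e_g^2 with 2 pairs; low-spin has 3, so 1 excess pair costs +1P = +16410 cm⁻¹.
Overall CFSE = -43245 + 16410 = -26835 cm⁻¹.

-26835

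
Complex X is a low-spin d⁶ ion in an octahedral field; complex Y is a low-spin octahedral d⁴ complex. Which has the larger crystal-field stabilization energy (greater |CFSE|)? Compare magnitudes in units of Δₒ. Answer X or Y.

X

X: t2g^6 e_g^0, CFSE = -2.4Δₒ.
Y: t2g^4 e_g^0, CFSE = -1.6Δₒ.
So X has the larger |CFSE|.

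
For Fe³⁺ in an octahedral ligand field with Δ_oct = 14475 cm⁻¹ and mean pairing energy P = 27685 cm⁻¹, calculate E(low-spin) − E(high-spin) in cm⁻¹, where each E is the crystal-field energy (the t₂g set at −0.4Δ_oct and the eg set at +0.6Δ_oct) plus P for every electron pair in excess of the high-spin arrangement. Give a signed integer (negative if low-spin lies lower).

Fe³⁺: group 8, so d-count = 8 − 3 = 5.
High-spin: t₂g³ eg², CFSE = 0.0Δ_oct = 0 cm⁻¹.
Low-spin t₂g⁵ eg⁰ gives -2.0Δ_oct = -28950 cm⁻¹, but forming 2 extra pairs costs 2P = 55370 cm⁻¹, so E(LS) = -28950 + 55370 = 26420 cm⁻¹.
The difference is 26420 − (0) = 26420 cm⁻¹, so high-spin lies lower.

26420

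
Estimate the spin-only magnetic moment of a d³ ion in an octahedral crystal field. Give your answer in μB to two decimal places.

For octahedral d³ the high- and low-spin configurations coincide.
Configuration: t₂g³ eg⁰ → 3 unpaired electrons.
μ(spin-only) = √[3(3+2)] = √15 ≈ 3.87 μB.

3.87 μB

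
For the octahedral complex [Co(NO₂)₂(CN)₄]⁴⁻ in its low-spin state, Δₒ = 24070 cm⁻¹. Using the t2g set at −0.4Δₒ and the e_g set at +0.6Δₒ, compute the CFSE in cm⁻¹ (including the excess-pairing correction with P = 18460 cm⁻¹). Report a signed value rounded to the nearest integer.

-24866

Ligand charges: 2×(-1) from NO₂⁻ and 4×(-1) from CN⁻ sum to -6; with overall charge -4, Co is +2.
Co is in group 9, so Co²⁺ is d⁷ (9 − 2 = 7).
The d⁷ electrons fill as t2g^6 e_g^1.
Orbital CFSE = 6(-0.4) + 1(0.6) = -1.8Δₒ = -1.8 × 24070 = -43326 cm⁻¹.
Relative to high-spin t2g^5 e_g^2 (2 paired), the low-spin configuration has 1 additional pair, contributing +1 × 18460 = +18460 cm⁻¹.
Combining: -43326 + 18460 = -24866 cm⁻¹.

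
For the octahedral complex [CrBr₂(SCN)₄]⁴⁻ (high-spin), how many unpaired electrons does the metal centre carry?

Ligand charges: 2×(-1) from Br⁻ and 4×(-1) from SCN⁻ sum to -6; with overall charge -4, Cr is +2.
Cr is in group 6, so Cr²⁺ is d⁴ (6 − 2 = 4).
Configuration: t₂g³ eg¹, giving 4 unpaired electrons.

4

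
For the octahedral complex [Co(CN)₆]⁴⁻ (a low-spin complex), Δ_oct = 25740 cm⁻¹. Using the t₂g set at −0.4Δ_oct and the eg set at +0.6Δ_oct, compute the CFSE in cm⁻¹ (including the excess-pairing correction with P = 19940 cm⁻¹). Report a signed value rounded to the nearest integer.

Each CN⁻ contributes -1; 6 × (-1) = -6. With overall charge -4, Co is in the +2 oxidation state.
Co is in group 9, so Co²⁺ is d⁷ (9 − 2 = 7).
Configuration: t₂g⁶ eg¹.
Orbital CFSE = 6(-0.4) + 1(0.6) = -1.8Δ_oct = -1.8 × 25740 = -46332 cm⁻¹.
High-spin d⁷ would be t₂g⁵ eg² with 2 pairs; low-spin has 3, so 1 excess pair costs +1P = +19940 cm⁻¹.
Overall CFSE = -46332 + 19940 = -26392 cm⁻¹.

-26392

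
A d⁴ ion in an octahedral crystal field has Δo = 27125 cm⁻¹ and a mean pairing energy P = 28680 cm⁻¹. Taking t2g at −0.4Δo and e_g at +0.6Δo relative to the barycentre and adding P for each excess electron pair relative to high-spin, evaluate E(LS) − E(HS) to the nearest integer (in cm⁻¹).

In the high-spin limit (t2g^3 e_g^1) the orbital term is -0.6Δo = -16275 cm⁻¹, with no excess pairing.
Low-spin t2g^4 e_g^0 gives -1.6Δo = -43400 cm⁻¹, but forming 1 extra pair costs 1P = 28680 cm⁻¹, so E(LS) = -43400 + 28680 = -14720 cm⁻¹.
The difference is -14720 − (-16275) = 1555 cm⁻¹, so high-spin lies lower.

1555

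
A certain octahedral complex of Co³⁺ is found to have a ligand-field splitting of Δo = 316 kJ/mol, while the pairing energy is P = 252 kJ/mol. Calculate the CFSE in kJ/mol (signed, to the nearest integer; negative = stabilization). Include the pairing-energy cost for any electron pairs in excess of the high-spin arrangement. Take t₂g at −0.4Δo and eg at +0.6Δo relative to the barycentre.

-254

Group 9 minus oxidation state +3 gives a d⁶ configuration for Co³⁺.
Here Δo > P (316 > 252), so the low-spin state is favoured.
That gives t₂g⁶ eg⁰.
Orbital CFSE = -2.4Δo = -2.4 × 316 = -758 kJ/mol.
Excess pairs vs high-spin: 3 − 1 = 2; pairing cost = +504 kJ/mol.
Net CFSE = -758 + 504 = -254 kJ/mol.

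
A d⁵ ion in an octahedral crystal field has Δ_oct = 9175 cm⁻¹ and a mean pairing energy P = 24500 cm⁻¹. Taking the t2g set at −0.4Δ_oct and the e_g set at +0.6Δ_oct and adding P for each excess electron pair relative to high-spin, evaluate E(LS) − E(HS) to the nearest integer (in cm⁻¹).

30650

In the high-spin limit (t2g^3 e_g^2) the orbital term is 0.0Δ_oct = 0 cm⁻¹, with no excess pairing.
For low-spin the configuration is t2g^5 e_g^0: orbital energy -2.0 × 9175 = -18350 cm⁻¹, and 2 additional pairs relative to high-spin add 49000 cm⁻¹, giving 30650 cm⁻¹.
E(LS) − E(HS) = 30650 − (0) = 30650 cm⁻¹.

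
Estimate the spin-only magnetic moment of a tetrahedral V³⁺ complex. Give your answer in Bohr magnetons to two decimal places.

2.83 Bohr magnetons

V is in group 5, so V³⁺ is d² (5 − 3 = 2).
Tetrahedral fields are weak (Δₜ ≈ 4/9 Δₒ), so electrons fill high-spin.
Configuration: e² t₂⁰ → 2 unpaired electrons.
μ(spin-only) = √[2(2+2)] = √8 ≈ 2.83 Bohr magnetons.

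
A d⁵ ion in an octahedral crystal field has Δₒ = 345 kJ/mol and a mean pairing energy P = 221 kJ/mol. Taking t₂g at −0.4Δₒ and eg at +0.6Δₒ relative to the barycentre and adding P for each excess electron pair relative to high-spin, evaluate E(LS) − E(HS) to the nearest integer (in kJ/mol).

-248

High-spin d⁵ fills as t₂g³ eg² with CFSE 3(−0.4) + 2(+0.6) = 0.0Δₒ = 0 kJ/mol.
For low-spin the configuration is t₂g⁵ eg⁰: orbital energy -2.0 × 345 = -690 kJ/mol, and 2 additional pairs relative to high-spin add 442 kJ/mol, giving -248 kJ/mol.
The difference is -248 − (0) = -248 kJ/mol, so low-spin lies lower.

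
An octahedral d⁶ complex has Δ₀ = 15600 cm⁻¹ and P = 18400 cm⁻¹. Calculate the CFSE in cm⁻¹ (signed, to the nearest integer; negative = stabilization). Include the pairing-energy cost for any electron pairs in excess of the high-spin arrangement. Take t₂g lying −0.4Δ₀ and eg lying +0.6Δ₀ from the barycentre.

Since Δ₀ = 15600 cm⁻¹ < P = 18400 cm⁻¹, the complex adopts the high-spin configuration.
Filling d⁶ accordingly: t₂g⁴ eg².
Orbital CFSE = -0.4Δ₀ = -0.4 × 15600 = -6240 cm⁻¹.
High-spin has no excess pairs, so no pairing correction applies.

-6240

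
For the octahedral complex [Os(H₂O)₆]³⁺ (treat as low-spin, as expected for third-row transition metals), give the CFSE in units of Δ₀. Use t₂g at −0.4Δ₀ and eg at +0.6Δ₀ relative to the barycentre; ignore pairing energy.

H₂O is neutral, so the +3 overall charge sits on Os: oxidation state +3.
Os³⁺: group 8, so d-count = 8 − 3 = 5.
Configuration: t₂g⁵ eg⁰.
CFSE = 5(-0.4Δ₀) + 0(0.6Δ₀) = -2.0Δ₀ + 0.0Δ₀ = -2.0Δ₀.

-2.0 Δ₀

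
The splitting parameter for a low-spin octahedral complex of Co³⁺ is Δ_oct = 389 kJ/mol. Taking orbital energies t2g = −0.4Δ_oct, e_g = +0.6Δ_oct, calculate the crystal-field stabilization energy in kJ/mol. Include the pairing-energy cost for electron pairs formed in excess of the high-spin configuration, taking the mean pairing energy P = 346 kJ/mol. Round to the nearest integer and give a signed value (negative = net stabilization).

Co is in group 9, so Co³⁺ is d⁶ (9 − 3 = 6).
The d⁶ electrons fill as t2g^6 e_g^0.
CFSE(orbital) = 6×(-0.4Δ_oct) + 0×(0.6Δ_oct) = -2.4Δ_oct; with Δ_oct = 389 kJ/mol that is -934 kJ/mol.
Pairing penalty: 3 pairs vs 1 in the high-spin reference → 2 extra × P = 692 kJ/mol.
Overall CFSE = -934 + 692 = -242 kJ/mol.

-242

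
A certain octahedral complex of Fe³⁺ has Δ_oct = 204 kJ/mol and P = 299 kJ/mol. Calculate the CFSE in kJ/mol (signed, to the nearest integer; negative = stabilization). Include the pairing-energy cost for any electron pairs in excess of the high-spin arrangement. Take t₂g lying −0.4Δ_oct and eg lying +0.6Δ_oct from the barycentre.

0

Fe sits in group 8; removing 3 electrons leaves Fe³⁺ with 8 − 3 = 5 d electrons.
With Δ_oct < P the complex is high-spin.
That gives t₂g³ eg².
Orbital CFSE = 0.0Δ_oct = 0.0 × 204 = 0 kJ/mol.
High-spin has no excess pairs, so no pairing correction applies.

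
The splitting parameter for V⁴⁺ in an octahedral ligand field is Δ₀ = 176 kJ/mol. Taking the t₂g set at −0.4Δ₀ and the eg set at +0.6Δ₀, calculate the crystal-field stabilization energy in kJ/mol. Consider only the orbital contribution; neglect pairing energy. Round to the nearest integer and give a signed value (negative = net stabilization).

-70

Group 5 minus oxidation state +4 gives a d¹ configuration for V⁴⁺.
Configuration: t₂g¹ eg⁰.
Orbital CFSE = 1(-0.4) + 0(0.6) = -0.4Δ₀ = -0.4 × 176 = -70 kJ/mol.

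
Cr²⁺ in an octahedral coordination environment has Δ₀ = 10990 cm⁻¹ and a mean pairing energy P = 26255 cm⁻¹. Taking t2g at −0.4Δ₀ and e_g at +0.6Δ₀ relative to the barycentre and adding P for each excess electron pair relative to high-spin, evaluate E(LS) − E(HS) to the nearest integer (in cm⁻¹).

15265

Group 6 minus oxidation state +2 gives a d⁴ configuration for Cr²⁺.
High-spin: t2g^3 e_g^1, CFSE = -0.6Δ₀ = -6594 cm⁻¹.
Low-spin: t2g^4 e_g^0, orbital CFSE = -1.6Δ₀ = -17584 cm⁻¹; plus 1 excess pair × P = +26255 cm⁻¹; total 8671 cm⁻¹.
The difference is 8671 − (-6594) = 15265 cm⁻¹, so high-spin lies lower.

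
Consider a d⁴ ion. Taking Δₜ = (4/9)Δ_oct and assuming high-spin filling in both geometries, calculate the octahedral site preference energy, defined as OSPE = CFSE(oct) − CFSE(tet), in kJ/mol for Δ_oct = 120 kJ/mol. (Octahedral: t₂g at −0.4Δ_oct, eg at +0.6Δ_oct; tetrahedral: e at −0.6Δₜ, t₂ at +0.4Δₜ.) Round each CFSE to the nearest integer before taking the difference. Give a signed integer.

-51

In an octahedral site d⁴ (HS) is t2g^3 e_g^1, giving CFSE(oct) = -0.6Δ_oct = -72 kJ/mol.
Tetrahedral e^2 t2^2 gives -0.4Δₜ = -0.4 × (4/9) × 120 = -21 kJ/mol.
OSPE = CFSE(oct) − CFSE(tet) = -72 − (-21) = -51 kJ/mol.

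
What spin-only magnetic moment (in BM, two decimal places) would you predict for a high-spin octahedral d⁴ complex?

Configuration: t2g^3 e_g^1 → 4 unpaired electrons.
μ(spin-only) = √[4(4+2)] = √24 ≈ 4.90 BM.

4.90 BM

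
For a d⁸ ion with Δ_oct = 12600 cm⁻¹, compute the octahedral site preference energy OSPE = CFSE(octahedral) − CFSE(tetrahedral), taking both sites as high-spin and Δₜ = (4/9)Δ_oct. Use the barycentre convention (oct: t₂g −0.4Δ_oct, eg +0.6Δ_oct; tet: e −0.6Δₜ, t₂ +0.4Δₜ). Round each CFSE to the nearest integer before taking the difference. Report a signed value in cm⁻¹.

-10640

In an octahedral site d⁸ (HS) is t₂g⁶ eg², giving CFSE(oct) = -1.2Δ_oct = -15120 cm⁻¹.
Tetrahedral e⁴ t₂⁴ gives -0.8Δₜ = -0.8 × (4/9) × 12600 = -4480 cm⁻¹.
OSPE = -15120 − (-4480) = -10640 cm⁻¹.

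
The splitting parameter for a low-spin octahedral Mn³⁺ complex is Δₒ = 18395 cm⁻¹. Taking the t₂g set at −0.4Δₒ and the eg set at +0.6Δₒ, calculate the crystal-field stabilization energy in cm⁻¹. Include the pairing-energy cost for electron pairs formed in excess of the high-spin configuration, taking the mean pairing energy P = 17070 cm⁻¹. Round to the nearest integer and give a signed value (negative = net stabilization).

Mn³⁺: group 7, so d-count = 7 − 3 = 4.
Electron filling gives t₂g⁴ eg⁰.
Orbital CFSE = 4(-0.4) + 0(0.6) = -1.6Δₒ = -1.6 × 18395 = -29432 cm⁻¹.
Relative to high-spin t₂g³ eg¹ (0 paired), the low-spin configuration has 1 additional pair, contributing +1 × 17070 = +17070 cm⁻¹.
Combining: -29432 + 17070 = -12362 cm⁻¹.

-12362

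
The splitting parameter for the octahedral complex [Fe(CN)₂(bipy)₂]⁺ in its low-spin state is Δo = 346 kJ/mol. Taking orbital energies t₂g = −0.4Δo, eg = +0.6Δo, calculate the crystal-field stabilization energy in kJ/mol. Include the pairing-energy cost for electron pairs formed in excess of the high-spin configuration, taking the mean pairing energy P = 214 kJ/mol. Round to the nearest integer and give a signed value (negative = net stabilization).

Ligand charges: 2×(-1) from CN⁻ and 2×(+0) from bipy sum to -2; with overall charge +1, Fe is +3.
Fe is in group 8, so Fe³⁺ is d⁵ (8 − 3 = 5).
The d⁵ electrons fill as t₂g⁵ eg⁰.
CFSE(orbital) = 5×(-0.4Δo) + 0×(0.6Δo) = -2.0Δo; with Δo = 346 kJ/mol that is -692 kJ/mol.
Pairing penalty: 2 pairs vs 0 in the high-spin reference → 2 extra × P = 428 kJ/mol.
Net CFSE = -692 + 428 = -264 kJ/mol.

-264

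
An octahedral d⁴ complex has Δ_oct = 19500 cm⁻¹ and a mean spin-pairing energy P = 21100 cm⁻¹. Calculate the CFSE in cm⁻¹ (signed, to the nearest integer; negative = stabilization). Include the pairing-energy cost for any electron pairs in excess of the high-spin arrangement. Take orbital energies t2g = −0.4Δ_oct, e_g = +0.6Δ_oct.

-11700

Here Δ_oct < P (19500 < 21100), so the high-spin state is favoured.
That gives t2g^3 e_g^1.
Orbital CFSE = -0.6Δ_oct = -0.6 × 19500 = -11700 cm⁻¹.
High-spin has no excess pairs, so no pairing correction applies.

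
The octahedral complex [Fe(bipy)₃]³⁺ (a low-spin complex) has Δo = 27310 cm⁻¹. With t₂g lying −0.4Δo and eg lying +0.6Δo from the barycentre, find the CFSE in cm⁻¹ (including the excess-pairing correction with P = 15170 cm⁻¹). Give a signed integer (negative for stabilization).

-24280

bipy is neutral, so the +3 overall charge sits on Fe: oxidation state +3.
Group 8 minus oxidation state +3 gives a d⁵ configuration for Fe³⁺.
Configuration: t₂g⁵ eg⁰.
The orbital stabilization is -2.0Δo = -2.0 × 27310 = -54620 cm⁻¹.
Relative to high-spin t₂g³ eg² (0 paired), the low-spin configuration has 2 additional pairs, contributing +2 × 15170 = +30340 cm⁻¹.
Overall CFSE = -54620 + 30340 = -24280 cm⁻¹.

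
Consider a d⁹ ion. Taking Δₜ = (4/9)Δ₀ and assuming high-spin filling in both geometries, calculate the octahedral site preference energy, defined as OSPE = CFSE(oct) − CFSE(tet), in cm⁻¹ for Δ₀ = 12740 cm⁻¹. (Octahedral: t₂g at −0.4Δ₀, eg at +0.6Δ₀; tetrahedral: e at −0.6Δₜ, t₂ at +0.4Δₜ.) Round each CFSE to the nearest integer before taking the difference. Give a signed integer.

In an octahedral site d⁹ (HS) is t₂g⁶ eg³, giving CFSE(oct) = -0.6Δ₀ = -7644 cm⁻¹.
Tetrahedral e⁴ t₂⁵ gives -0.4Δₜ = -0.4 × (4/9) × 12740 = -2265 cm⁻¹.
Subtracting, OSPE = -7644 − (-2265) = -5379 cm⁻¹.

-5379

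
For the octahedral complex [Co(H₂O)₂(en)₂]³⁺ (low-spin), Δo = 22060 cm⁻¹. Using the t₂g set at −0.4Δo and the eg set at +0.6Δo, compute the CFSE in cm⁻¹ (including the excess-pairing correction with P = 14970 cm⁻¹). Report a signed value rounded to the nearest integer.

Ligand charges: 2×(+0) from H₂O and 2×(+0) from en sum to +0; with overall charge +3, Co is +3.
Group 9 minus oxidation state +3 gives a d⁶ configuration for Co³⁺.
Configuration: t₂g⁶ eg⁰.
Orbital CFSE = 6(-0.4) + 0(0.6) = -2.4Δo = -2.4 × 22060 = -52944 cm⁻¹.
Pairing penalty: 3 pairs vs 1 in the high-spin reference → 2 extra × P = 29940 cm⁻¹.
Net CFSE = -52944 + 29940 = -23004 cm⁻¹.

-23004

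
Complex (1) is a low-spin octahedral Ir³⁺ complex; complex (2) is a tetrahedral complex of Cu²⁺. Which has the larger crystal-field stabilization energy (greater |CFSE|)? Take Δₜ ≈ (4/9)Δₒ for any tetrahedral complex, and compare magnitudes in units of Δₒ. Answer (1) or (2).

(1): Ir is in group 9, so Ir³⁺ is d⁶ (9 − 3 = 6); t₂g⁶ eg⁰, CFSE = -2.4Δₒ.
(2): Cu²⁺: group 11, so d-count = 11 − 2 = 9; Tetrahedral fields are weak (Δₜ ≈ 4/9 Δₒ), so electrons fill high-spin; e⁴ t₂⁵, CFSE = -0.4Δₜ ≈ -0.18Δₒ.
So (1) has the larger |CFSE|.

(1)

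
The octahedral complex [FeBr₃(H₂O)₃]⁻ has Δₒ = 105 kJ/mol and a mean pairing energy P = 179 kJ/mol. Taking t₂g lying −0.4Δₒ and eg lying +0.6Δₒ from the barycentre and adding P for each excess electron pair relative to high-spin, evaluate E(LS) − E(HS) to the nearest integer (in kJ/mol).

148

Ligand charges: 3×(-1) from Br⁻ and 3×(+0) from H₂O sum to -3; with overall charge -1, Fe is +2.
Group 8 minus oxidation state +2 gives a d⁶ configuration for Fe²⁺.
In the high-spin limit (t₂g⁴ eg²) the orbital term is -0.4Δₒ = -42 kJ/mol, with no excess pairing.
Low-spin t₂g⁶ eg⁰ gives -2.4Δₒ = -252 kJ/mol, but forming 2 extra pairs costs 2P = 358 kJ/mol, so E(LS) = -252 + 358 = 106 kJ/mol.
Thus E(LS) − E(HS) = 148 kJ/mol.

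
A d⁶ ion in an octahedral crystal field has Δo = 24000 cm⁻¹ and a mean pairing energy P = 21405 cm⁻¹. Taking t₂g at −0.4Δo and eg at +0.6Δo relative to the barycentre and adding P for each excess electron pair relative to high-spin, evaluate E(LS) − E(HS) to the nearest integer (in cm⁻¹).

In the high-spin limit (t₂g⁴ eg²) the orbital term is -0.4Δo = -9600 cm⁻¹, with no excess pairing.
Low-spin t₂g⁶ eg⁰ gives -2.4Δo = -57600 cm⁻¹, but forming 2 extra pairs costs 2P = 42810 cm⁻¹, so E(LS) = -57600 + 42810 = -14790 cm⁻¹.
Thus E(LS) − E(HS) = -5190 cm⁻¹.

-5190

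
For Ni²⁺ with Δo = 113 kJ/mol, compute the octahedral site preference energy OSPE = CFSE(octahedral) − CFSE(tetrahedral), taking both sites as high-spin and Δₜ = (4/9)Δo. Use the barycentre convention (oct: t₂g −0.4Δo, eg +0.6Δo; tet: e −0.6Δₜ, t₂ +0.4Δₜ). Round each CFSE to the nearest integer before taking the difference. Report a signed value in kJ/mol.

-96

Ni²⁺: group 10, so d-count = 10 − 2 = 8.
In an octahedral site d⁸ (HS) is t2g^6 e_g^2, giving CFSE(oct) = -1.2Δo = -136 kJ/mol.
Tetrahedral: e^4 t2^4, CFSE = 4(−0.6) + 4(+0.4) = -0.8Δₜ = -0.8 × (4/9) × 113 = -40 kJ/mol.
OSPE = CFSE(oct) − CFSE(tet) = -136 − (-40) = -96 kJ/mol.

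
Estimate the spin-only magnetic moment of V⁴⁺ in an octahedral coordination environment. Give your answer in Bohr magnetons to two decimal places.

V is in group 5, so V⁴⁺ is d¹ (5 − 4 = 1).
For octahedral d¹ the high- and low-spin configurations coincide.
Configuration: t₂g¹ eg⁰ → 1 unpaired electron.
μ(spin-only) = √[1(1+2)] = √3 ≈ 1.73 Bohr magnetons.

1.73 Bohr magnetons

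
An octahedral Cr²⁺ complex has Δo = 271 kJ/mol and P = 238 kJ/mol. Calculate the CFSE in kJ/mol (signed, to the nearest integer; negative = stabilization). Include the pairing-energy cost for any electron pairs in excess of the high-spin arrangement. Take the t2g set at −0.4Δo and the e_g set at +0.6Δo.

Group 6 minus oxidation state +2 gives a d⁴ configuration for Cr²⁺.
Δo > P, so pairing is preferred: the ground state is low-spin.
Filling d⁴ accordingly: t2g^4 e_g^0.
Orbital CFSE = -1.6Δo = -1.6 × 271 = -434 kJ/mol.
Excess pairs vs high-spin: 1 − 0 = 1; pairing cost = +238 kJ/mol.
Net CFSE = -434 + 238 = -196 kJ/mol.

-196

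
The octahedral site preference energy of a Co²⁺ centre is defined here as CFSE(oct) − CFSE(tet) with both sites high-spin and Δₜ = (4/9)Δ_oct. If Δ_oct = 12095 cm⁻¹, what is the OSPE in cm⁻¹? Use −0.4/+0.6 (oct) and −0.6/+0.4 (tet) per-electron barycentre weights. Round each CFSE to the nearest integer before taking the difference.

-3225

Co²⁺: group 9, so d-count = 9 − 2 = 7.
Octahedral high-spin t₂g⁵ eg²: CFSE = -0.8 × 12095 = -9676 cm⁻¹.
Tetrahedral: e⁴ t₂³, CFSE = 4(−0.6) + 3(+0.4) = -1.2Δₜ = -1.2 × (4/9) × 12095 = -6451 cm⁻¹.
Subtracting, OSPE = -9676 − (-6451) = -3225 cm⁻¹.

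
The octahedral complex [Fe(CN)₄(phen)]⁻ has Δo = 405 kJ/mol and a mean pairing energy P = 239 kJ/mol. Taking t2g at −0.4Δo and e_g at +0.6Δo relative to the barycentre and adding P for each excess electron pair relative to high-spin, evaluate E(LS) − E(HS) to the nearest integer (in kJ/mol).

Ligand charges: 4×(-1) from CN⁻ and 1×(+0) from phen sum to -4; with overall charge -1, Fe is +3.
Fe sits in group 8; removing 3 electrons leaves Fe³⁺ with 8 − 3 = 5 d electrons.
High-spin: t2g^3 e_g^2, CFSE = 0.0Δo = 0 kJ/mol.
Low-spin: t2g^5 e_g^0, orbital CFSE = -2.0Δo = -810 kJ/mol; plus 2 excess pairs × P = +478 kJ/mol; total -332 kJ/mol.
E(LS) − E(HS) = -332 − (0) = -332 kJ/mol.

-332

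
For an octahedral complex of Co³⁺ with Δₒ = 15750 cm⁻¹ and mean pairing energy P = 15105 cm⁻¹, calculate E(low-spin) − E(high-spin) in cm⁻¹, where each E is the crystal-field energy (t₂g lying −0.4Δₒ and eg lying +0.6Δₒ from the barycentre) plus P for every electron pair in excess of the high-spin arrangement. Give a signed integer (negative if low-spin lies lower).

Co sits in group 9; removing 3 electrons leaves Co³⁺ with 9 − 3 = 6 d electrons.
In the high-spin limit (t₂g⁴ eg²) the orbital term is -0.4Δₒ = -6300 cm⁻¹, with no excess pairing.
For low-spin the configuration is t₂g⁶ eg⁰: orbital energy -2.4 × 15750 = -37800 cm⁻¹, and 2 additional pairs relative to high-spin add 30210 cm⁻¹, giving -7590 cm⁻¹.
The difference is -7590 − (-6300) = -1290 cm⁻¹, so low-spin lies lower.

-1290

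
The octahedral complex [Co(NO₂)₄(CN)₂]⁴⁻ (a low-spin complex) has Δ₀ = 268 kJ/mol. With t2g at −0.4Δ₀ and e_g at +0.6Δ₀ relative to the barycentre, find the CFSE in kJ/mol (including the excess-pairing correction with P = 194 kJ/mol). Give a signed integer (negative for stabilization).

Ligand charges: 4×(-1) from NO₂⁻ and 2×(-1) from CN⁻ sum to -6; with overall charge -4, Co is +2.
Group 9 minus oxidation state +2 gives a d⁷ configuration for Co²⁺.
The d⁷ electrons fill as t2g^6 e_g^1.
The orbital stabilization is -1.8Δ₀ = -1.8 × 268 = -482 kJ/mol.
Relative to high-spin t2g^5 e_g^2 (2 paired), the low-spin configuration has 1 additional pair, contributing +1 × 194 = +194 kJ/mol.
Combining: -482 + 194 = -288 kJ/mol.

-288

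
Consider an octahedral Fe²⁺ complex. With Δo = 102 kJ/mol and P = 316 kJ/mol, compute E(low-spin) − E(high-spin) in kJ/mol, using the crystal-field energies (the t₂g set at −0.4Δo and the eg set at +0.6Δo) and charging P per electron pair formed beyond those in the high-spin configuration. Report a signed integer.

Fe sits in group 8; removing 2 electrons leaves Fe²⁺ with 8 − 2 = 6 d electrons.
High-spin d⁶ fills as t₂g⁴ eg² with CFSE 4(−0.4) + 2(+0.6) = -0.4Δo = -41 kJ/mol.
Low-spin: t₂g⁶ eg⁰, orbital CFSE = -2.4Δo = -245 kJ/mol; plus 2 excess pairs × P = +632 kJ/mol; total 387 kJ/mol.
The difference is 387 − (-41) = 428 kJ/mol, so high-spin lies lower.

428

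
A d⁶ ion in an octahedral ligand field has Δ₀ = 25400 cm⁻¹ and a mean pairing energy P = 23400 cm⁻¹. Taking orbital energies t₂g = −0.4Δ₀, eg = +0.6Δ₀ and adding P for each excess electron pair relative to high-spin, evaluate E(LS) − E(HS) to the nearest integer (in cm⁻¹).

In the high-spin limit (t₂g⁴ eg²) the orbital term is -0.4Δ₀ = -10160 cm⁻¹, with no excess pairing.
For low-spin the configuration is t₂g⁶ eg⁰: orbital energy -2.4 × 25400 = -60960 cm⁻¹, and 2 additional pairs relative to high-spin add 46800 cm⁻¹, giving -14160 cm⁻¹.
The difference is -14160 − (-10160) = -4000 cm⁻¹, so low-spin lies lower.

-4000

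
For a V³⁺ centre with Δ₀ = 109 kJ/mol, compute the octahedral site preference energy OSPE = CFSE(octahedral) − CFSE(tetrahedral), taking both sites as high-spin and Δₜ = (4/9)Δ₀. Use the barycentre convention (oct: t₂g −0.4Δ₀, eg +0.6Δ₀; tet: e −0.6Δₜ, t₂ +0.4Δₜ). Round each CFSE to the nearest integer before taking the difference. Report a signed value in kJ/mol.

V sits in group 5; removing 3 electrons leaves V³⁺ with 5 − 3 = 2 d electrons.
Octahedral high-spin t₂g² eg⁰: CFSE = -0.8 × 109 = -87 kJ/mol.
Tetrahedral e² t₂⁰ gives -1.2Δₜ = -1.2 × (4/9) × 109 = -58 kJ/mol.
OSPE = -87 − (-58) = -29 kJ/mol.

-29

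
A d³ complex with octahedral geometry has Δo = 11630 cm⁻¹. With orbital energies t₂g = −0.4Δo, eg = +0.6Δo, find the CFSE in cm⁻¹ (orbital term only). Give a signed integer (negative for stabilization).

-13956

The d³ electrons fill as t₂g³ eg⁰.
Orbital CFSE = 3(-0.4) + 0(0.6) = -1.2Δo = -1.2 × 11630 = -13956 cm⁻¹.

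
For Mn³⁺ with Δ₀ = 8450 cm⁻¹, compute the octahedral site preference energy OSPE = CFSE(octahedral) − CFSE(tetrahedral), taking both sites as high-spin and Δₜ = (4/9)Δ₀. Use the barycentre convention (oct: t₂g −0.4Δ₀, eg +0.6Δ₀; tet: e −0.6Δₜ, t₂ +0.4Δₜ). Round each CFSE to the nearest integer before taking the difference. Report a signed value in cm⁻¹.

-3568

Group 7 minus oxidation state +3 gives a d⁴ configuration for Mn³⁺.
In an octahedral site d⁴ (HS) is t₂g³ eg¹, giving CFSE(oct) = -0.6Δ₀ = -5070 cm⁻¹.
In a tetrahedral site the filling is e² t₂²: CFSE(tet) = -0.4Δₜ = -0.4 × (4/9)(8450) = -1502 cm⁻¹.
OSPE = CFSE(oct) − CFSE(tet) = -5070 − (-1502) = -3568 cm⁻¹.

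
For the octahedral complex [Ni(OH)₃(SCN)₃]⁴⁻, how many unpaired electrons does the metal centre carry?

2

Ligand charges: 3×(-1) from OH⁻ and 3×(-1) from SCN⁻ sum to -6; with overall charge -4, Ni is +2.
Ni sits in group 10; removing 2 electrons leaves Ni²⁺ with 10 − 2 = 8 d electrons.
Configuration: t2g^6 e_g^2, giving 2 unpaired electrons.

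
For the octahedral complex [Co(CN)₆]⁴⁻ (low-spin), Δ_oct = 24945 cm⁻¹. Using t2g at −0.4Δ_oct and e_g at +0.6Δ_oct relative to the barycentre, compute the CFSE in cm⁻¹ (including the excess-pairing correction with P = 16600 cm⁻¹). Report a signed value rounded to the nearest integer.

Each CN⁻ contributes -1; 6 × (-1) = -6. With overall charge -4, Co is in the +2 oxidation state.
Group 9 minus oxidation state +2 gives a d⁷ configuration for Co²⁺.
Electron filling gives t2g^6 e_g^1.
The orbital stabilization is -1.8Δ_oct = -1.8 × 24945 = -44901 cm⁻¹.
Relative to high-spin t2g^5 e_g^2 (2 paired), the low-spin configuration has 1 additional pair, contributing +1 × 16600 = +16600 cm⁻¹.
Overall CFSE = -44901 + 16600 = -28301 cm⁻¹.

-28301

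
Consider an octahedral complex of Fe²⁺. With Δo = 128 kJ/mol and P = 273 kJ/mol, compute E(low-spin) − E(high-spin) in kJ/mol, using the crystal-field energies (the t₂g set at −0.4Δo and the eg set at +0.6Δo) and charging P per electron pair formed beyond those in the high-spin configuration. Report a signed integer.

290

Fe²⁺: group 8, so d-count = 8 − 2 = 6.
In the high-spin limit (t₂g⁴ eg²) the orbital term is -0.4Δo = -51 kJ/mol, with no excess pairing.
Low-spin t₂g⁶ eg⁰ gives -2.4Δo = -307 kJ/mol, but forming 2 extra pairs costs 2P = 546 kJ/mol, so E(LS) = -307 + 546 = 239 kJ/mol.
The difference is 239 − (-51) = 290 kJ/mol, so high-spin lies lower.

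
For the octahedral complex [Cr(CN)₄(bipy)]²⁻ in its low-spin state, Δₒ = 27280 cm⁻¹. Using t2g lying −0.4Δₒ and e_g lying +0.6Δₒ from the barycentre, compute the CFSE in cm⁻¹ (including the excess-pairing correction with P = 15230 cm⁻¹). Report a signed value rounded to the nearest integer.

-28418

Ligand charges: 4×(-1) from CN⁻ and 1×(+0) from bipy sum to -4; with overall charge -2, Cr is +2.
Group 6 minus oxidation state +2 gives a d⁴ configuration for Cr²⁺.
Configuration: t2g^4 e_g^0.
CFSE(orbital) = 4×(-0.4Δₒ) + 0×(0.6Δₒ) = -1.6Δₒ; with Δₒ = 27280 cm⁻¹ that is -43648 cm⁻¹.
High-spin d⁴ would be t2g^3 e_g^1 with 0 pairs; low-spin has 1, so 1 excess pair costs +1P = +15230 cm⁻¹.
Net CFSE = -43648 + 15230 = -28418 cm⁻¹.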